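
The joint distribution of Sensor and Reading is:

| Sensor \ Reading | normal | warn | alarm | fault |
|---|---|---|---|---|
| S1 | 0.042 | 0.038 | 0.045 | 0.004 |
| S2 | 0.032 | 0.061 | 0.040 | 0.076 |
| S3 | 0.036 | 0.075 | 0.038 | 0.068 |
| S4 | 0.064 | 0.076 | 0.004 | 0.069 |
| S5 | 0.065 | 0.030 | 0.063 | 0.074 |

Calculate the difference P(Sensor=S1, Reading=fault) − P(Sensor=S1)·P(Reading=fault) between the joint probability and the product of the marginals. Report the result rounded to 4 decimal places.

-0.0335

P(Sensor=S1) = 0.042 + 0.038 + 0.045 + 0.004 = 0.129.
P(Reading=fault) = 0.004 + 0.076 + 0.068 + 0.069 + 0.074 = 0.291.
P(Sensor=S1, Reading=fault) − P(Sensor=S1)P(Reading=fault) = 0.004 − 0.129×0.291 = -0.0335.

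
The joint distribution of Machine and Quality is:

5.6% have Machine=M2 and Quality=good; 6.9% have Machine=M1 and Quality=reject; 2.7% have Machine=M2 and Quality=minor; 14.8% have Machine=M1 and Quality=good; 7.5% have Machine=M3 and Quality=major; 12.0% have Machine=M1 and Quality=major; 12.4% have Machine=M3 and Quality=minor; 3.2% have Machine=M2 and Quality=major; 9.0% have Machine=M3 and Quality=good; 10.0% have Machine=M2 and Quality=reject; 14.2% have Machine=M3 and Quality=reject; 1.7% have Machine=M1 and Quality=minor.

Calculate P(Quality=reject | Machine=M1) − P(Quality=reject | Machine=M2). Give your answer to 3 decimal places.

-0.270

P(Machine=M1) = 0.148 + 0.017 + 0.120 + 0.069 = 0.354; P(Quality=reject | Machine=M1) = 0.069/0.354 = 0.1949.
P(Machine=M2) = 0.056 + 0.027 + 0.032 + 0.100 = 0.215; P(Quality=reject | Machine=M2) = 0.100/0.215 = 0.4651.
Difference = -0.270.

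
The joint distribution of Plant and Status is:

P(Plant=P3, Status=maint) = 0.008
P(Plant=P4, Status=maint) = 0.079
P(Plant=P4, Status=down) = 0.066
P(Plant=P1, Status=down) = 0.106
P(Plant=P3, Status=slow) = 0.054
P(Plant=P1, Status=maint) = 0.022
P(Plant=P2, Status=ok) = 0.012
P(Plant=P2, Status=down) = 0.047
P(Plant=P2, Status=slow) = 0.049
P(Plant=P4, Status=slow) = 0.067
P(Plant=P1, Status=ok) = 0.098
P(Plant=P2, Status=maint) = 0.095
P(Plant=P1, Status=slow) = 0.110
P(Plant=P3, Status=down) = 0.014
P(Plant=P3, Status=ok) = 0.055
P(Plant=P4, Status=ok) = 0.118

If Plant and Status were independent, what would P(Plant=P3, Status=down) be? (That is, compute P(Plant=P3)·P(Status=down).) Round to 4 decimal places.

P(Plant=P3) = 0.055 + 0.054 + 0.014 + 0.008 = 0.131.
P(Status=down) = 0.106 + 0.047 + 0.014 + 0.066 = 0.233.
Product: 0.131 × 0.233 = 0.0305.

0.0305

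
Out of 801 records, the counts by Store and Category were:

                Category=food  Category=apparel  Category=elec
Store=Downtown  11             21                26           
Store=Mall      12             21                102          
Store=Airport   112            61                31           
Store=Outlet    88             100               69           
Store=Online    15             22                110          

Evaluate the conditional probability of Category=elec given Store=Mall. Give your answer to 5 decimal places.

Total with Store=Mall: 12 + 21 + 102 = 135.
P(Category=elec | Store=Mall) = 102/135 = 0.75556.

0.75556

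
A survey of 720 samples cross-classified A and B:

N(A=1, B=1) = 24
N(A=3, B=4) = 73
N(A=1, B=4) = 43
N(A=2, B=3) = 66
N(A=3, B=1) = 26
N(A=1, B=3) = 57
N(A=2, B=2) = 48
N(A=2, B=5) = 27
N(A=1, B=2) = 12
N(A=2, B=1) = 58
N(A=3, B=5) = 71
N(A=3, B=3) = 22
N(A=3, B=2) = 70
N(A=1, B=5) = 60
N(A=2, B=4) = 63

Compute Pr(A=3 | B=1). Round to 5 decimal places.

Total with B=1: 24 + 58 + 26 = 108.
P(A=3 | B=1) = 26/108 = 0.24074.

0.24074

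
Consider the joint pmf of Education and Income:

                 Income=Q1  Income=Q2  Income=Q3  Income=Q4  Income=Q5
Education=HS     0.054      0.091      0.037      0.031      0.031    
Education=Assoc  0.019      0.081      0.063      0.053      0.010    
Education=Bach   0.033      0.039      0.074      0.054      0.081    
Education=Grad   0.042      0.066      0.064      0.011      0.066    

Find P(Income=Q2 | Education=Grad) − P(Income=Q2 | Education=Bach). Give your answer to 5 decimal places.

P(Education=Grad) = 0.042 + 0.066 + 0.064 + 0.011 + 0.066 = 0.249; P(Income=Q2 | Education=Grad) = 0.066/0.249 = 0.265060.
P(Education=Bach) = 0.033 + 0.039 + 0.074 + 0.054 + 0.081 = 0.281; P(Income=Q2 | Education=Bach) = 0.039/0.281 = 0.138790.
Difference = 0.12627.

0.12627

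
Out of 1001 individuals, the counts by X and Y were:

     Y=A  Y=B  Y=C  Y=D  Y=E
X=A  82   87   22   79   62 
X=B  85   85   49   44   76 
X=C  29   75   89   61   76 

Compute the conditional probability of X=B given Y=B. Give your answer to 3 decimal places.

0.344

Total with Y=B: 87 + 85 + 75 = 247.
P(X=B | Y=B) = 85/247 = 0.344.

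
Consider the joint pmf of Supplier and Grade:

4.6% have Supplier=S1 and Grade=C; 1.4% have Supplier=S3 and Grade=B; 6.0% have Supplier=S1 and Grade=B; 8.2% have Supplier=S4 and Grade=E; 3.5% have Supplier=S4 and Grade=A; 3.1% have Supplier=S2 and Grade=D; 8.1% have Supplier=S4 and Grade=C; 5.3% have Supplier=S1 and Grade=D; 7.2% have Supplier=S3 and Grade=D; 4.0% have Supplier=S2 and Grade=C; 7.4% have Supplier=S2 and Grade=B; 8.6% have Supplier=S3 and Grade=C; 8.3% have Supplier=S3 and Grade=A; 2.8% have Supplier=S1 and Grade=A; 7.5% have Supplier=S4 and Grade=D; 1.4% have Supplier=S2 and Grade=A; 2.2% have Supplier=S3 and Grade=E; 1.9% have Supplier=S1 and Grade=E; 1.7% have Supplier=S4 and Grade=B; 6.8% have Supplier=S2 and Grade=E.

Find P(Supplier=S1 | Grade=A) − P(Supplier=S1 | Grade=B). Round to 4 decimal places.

-0.1886

P(Grade=A) = 0.028 + 0.014 + 0.083 + 0.035 = 0.160; P(Supplier=S1 | Grade=A) = 0.028/0.160 = 0.17500.
P(Grade=B) = 0.060 + 0.074 + 0.014 + 0.017 = 0.165; P(Supplier=S1 | Grade=B) = 0.060/0.165 = 0.36364.
Difference = -0.1886.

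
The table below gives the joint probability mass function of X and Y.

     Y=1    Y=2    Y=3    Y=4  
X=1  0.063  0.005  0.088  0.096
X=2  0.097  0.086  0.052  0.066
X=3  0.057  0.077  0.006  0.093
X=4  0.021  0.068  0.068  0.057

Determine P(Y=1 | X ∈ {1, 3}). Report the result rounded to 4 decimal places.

P(X=1) = 0.063 + 0.005 + 0.088 + 0.096 = 0.252.
P(X=3) = 0.057 + 0.077 + 0.006 + 0.093 = 0.233.
P(X ∈ {1, 3}) = 0.252 + 0.233 = 0.485; P(Y=1, X ∈ {1, 3}) = 0.063 + 0.057 = 0.120.
P(Y=1 | X ∈ {1, 3}) = 0.120/0.485 = 0.2474.

0.2474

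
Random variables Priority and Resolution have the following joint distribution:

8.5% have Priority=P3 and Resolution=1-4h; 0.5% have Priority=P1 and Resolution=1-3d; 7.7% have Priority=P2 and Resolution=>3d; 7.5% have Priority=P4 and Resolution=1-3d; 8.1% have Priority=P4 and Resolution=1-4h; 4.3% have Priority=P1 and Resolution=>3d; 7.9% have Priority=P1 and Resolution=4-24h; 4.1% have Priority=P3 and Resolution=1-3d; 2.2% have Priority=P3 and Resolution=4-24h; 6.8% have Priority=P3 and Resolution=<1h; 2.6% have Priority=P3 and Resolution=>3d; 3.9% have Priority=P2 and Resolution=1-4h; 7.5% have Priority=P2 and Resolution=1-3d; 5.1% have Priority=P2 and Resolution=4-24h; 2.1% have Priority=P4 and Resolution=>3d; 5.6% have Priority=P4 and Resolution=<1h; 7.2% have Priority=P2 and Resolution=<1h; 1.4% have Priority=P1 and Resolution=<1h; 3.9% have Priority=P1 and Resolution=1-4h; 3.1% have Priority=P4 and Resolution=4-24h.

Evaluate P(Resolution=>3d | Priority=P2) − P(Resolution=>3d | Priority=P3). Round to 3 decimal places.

P(Priority=P2) = 0.072 + 0.039 + 0.051 + 0.075 + 0.077 = 0.314; P(Resolution=>3d | Priority=P2) = 0.077/0.314 = 0.2452.
P(Priority=P3) = 0.068 + 0.085 + 0.022 + 0.041 + 0.026 = 0.242; P(Resolution=>3d | Priority=P3) = 0.026/0.242 = 0.1074.
Difference = 0.138.

0.138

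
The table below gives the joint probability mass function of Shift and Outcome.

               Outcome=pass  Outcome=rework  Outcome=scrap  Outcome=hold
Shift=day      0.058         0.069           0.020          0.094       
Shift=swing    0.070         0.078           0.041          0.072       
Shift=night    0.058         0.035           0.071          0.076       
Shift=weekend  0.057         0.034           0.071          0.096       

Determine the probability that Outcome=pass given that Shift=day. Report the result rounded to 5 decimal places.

P(Shift=day) = 0.058 + 0.069 + 0.020 + 0.094 = 0.241.
P(Outcome=pass | Shift=day) = 0.058/0.241 = 0.24066.

0.24066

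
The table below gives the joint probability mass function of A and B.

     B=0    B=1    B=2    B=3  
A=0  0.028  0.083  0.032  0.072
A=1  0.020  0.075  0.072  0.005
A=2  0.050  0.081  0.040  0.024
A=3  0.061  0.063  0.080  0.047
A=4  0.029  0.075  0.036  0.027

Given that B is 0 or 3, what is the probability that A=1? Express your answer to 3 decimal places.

0.069

P(B=0) = 0.028 + 0.020 + 0.050 + 0.061 + 0.029 = 0.188.
P(B=3) = 0.072 + 0.005 + 0.024 + 0.047 + 0.027 = 0.175.
P(B ∈ {0, 3}) = 0.188 + 0.175 = 0.363; P(A=1, B ∈ {0, 3}) = 0.020 + 0.005 = 0.025.
P(A=1 | B ∈ {0, 3}) = 0.025/0.363 = 0.069.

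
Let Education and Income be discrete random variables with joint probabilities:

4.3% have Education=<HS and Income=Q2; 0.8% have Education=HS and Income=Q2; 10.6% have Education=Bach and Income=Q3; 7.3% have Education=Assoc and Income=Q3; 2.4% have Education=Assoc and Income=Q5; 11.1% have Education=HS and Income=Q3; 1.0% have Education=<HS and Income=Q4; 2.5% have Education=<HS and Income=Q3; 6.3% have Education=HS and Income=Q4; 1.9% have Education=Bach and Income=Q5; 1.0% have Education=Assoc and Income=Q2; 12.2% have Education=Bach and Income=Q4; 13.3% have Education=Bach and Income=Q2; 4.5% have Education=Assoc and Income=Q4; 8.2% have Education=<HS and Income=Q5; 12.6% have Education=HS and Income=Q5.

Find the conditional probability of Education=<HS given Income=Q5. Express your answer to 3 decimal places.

0.327

P(Income=Q5) = 0.082 + 0.126 + 0.024 + 0.019 = 0.251.
P(Education=<HS | Income=Q5) = 0.082/0.251 = 0.327.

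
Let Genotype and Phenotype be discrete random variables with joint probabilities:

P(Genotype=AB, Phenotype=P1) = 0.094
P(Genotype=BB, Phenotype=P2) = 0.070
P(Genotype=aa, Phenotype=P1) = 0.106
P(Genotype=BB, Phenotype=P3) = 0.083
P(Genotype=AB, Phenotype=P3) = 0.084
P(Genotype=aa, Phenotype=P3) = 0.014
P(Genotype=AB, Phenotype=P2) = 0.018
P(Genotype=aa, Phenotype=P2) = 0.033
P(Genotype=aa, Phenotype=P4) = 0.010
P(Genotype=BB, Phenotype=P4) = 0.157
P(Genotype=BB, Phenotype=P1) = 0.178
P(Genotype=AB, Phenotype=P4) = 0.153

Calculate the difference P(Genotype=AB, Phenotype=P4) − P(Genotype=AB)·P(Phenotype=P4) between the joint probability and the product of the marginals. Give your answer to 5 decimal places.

P(Genotype=AB) = 0.094 + 0.018 + 0.084 + 0.153 = 0.349.
P(Phenotype=P4) = 0.010 + 0.153 + 0.157 = 0.320.
P(Genotype=AB, Phenotype=P4) − P(Genotype=AB)P(Phenotype=P4) = 0.153 − 0.349×0.320 = 0.04132.

0.04132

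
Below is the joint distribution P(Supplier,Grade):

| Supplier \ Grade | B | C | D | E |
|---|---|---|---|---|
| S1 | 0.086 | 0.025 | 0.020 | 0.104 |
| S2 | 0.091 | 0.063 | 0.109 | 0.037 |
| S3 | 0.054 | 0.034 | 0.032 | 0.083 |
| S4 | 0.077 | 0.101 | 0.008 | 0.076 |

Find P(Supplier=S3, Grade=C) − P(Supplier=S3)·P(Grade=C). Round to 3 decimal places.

-0.011

P(Supplier=S3) = 0.054 + 0.034 + 0.032 + 0.083 = 0.203.
P(Grade=C) = 0.025 + 0.063 + 0.034 + 0.101 = 0.223.
P(Supplier=S3, Grade=C) − P(Supplier=S3)P(Grade=C) = 0.034 − 0.203×0.223 = -0.011.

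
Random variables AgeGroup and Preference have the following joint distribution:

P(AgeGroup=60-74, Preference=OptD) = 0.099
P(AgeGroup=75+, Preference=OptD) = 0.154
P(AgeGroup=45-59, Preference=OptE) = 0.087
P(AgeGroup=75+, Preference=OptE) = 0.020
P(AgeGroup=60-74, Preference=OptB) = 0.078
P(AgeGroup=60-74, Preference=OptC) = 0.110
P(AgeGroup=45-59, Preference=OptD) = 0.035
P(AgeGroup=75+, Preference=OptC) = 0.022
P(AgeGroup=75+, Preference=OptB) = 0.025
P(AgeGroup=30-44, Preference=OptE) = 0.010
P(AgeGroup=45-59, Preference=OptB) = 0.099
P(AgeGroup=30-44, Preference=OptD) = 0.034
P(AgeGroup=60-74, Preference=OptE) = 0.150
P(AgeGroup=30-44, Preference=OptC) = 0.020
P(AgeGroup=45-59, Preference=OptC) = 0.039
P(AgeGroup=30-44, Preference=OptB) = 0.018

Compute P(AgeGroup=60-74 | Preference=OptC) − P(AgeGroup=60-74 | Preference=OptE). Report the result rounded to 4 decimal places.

0.0141

P(Preference=OptC) = 0.020 + 0.039 + 0.110 + 0.022 = 0.191; P(AgeGroup=60-74 | Preference=OptC) = 0.110/0.191 = 0.57592.
P(Preference=OptE) = 0.010 + 0.087 + 0.150 + 0.020 = 0.267; P(AgeGroup=60-74 | Preference=OptE) = 0.150/0.267 = 0.56180.
Difference = 0.0141.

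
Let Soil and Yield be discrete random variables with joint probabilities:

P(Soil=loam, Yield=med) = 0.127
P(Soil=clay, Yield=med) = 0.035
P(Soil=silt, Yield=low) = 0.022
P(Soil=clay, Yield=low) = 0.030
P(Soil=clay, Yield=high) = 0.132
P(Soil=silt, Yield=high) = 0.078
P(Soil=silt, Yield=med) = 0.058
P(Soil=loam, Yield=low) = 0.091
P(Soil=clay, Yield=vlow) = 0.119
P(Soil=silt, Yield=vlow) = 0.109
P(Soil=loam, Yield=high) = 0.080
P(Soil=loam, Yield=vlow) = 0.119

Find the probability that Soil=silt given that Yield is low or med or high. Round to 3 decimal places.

0.242

P(Yield=low) = 0.091 + 0.030 + 0.022 = 0.143.
P(Yield=med) = 0.127 + 0.035 + 0.058 = 0.220.
P(Yield=high) = 0.080 + 0.132 + 0.078 = 0.290.
P(Yield ∈ {low, med, high}) = 0.143 + 0.220 + 0.290 = 0.653; P(Soil=silt, Yield ∈ {low, med, high}) = 0.022 + 0.058 + 0.078 = 0.158.
P(Soil=silt | Yield ∈ {low, med, high}) = 0.158/0.653 = 0.242.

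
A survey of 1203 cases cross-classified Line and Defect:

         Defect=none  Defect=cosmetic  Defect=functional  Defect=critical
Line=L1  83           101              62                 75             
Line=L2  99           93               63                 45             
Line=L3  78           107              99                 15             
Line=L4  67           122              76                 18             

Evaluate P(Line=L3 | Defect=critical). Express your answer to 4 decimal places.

0.0980

Total with Defect=critical: 75 + 45 + 15 + 18 = 153.
P(Line=L3 | Defect=critical) = 15/153 = 0.0980.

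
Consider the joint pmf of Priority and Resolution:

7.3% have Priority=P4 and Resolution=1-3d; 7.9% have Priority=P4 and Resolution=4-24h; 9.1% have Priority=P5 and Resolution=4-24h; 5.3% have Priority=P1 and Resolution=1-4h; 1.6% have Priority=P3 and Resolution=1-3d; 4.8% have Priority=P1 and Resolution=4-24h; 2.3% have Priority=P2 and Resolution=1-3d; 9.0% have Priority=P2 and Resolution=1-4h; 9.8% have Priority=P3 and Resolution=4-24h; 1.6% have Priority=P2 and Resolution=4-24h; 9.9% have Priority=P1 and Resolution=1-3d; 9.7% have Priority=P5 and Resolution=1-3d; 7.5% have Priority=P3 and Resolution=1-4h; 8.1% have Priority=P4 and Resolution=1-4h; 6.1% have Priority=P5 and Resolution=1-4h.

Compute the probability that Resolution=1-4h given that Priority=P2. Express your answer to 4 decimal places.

0.6977

P(Priority=P2) = 0.090 + 0.016 + 0.023 = 0.129.
P(Resolution=1-4h | Priority=P2) = 0.090/0.129 = 0.6977.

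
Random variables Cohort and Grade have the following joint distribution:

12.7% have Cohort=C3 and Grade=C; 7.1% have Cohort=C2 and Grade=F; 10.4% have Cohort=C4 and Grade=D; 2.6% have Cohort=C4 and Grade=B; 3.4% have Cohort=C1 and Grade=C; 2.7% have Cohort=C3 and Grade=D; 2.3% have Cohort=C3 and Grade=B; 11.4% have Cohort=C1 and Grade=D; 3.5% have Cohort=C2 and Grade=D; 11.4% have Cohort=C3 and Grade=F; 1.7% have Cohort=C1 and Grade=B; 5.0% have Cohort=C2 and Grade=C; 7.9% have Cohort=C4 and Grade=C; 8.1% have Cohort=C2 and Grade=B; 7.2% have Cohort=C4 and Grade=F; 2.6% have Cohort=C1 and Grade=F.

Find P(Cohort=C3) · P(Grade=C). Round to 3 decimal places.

0.084

P(Cohort=C3) = 0.023 + 0.127 + 0.027 + 0.114 = 0.291.
P(Grade=C) = 0.034 + 0.050 + 0.127 + 0.079 = 0.290.
Product: 0.291 × 0.290 = 0.084.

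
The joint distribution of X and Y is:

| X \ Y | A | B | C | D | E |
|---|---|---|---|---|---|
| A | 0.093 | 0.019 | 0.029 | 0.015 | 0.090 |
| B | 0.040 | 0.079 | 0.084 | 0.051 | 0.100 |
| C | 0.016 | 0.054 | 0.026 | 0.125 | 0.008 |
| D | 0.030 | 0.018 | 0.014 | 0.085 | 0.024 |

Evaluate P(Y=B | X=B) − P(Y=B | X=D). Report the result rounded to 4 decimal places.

P(X=B) = 0.040 + 0.079 + 0.084 + 0.051 + 0.100 = 0.354; P(Y=B | X=B) = 0.079/0.354 = 0.22316.
P(X=D) = 0.030 + 0.018 + 0.014 + 0.085 + 0.024 = 0.171; P(Y=B | X=D) = 0.018/0.171 = 0.10526.
Difference = 0.1179.

0.1179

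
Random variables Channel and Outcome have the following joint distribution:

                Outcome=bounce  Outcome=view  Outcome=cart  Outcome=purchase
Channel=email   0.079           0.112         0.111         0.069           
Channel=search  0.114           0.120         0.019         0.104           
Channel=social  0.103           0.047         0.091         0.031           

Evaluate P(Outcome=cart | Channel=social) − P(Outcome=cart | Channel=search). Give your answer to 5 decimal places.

P(Channel=social) = 0.103 + 0.047 + 0.091 + 0.031 = 0.272; P(Outcome=cart | Channel=social) = 0.091/0.272 = 0.334559.
P(Channel=search) = 0.114 + 0.120 + 0.019 + 0.104 = 0.357; P(Outcome=cart | Channel=search) = 0.019/0.357 = 0.053221.
Difference = 0.28134.

0.28134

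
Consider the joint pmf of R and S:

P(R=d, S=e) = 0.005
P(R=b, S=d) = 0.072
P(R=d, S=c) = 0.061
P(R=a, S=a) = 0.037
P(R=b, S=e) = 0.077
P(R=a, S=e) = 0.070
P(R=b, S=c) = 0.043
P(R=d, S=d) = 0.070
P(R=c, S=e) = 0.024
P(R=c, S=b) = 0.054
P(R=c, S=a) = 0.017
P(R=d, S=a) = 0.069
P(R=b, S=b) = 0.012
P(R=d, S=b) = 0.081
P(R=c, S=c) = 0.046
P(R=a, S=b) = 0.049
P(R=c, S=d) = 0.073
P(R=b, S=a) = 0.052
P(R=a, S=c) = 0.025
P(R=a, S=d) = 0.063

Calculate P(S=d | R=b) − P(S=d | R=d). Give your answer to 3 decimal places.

0.036

P(R=b) = 0.052 + 0.012 + 0.043 + 0.072 + 0.077 = 0.256; P(S=d | R=b) = 0.072/0.256 = 0.2813.
P(R=d) = 0.069 + 0.081 + 0.061 + 0.070 + 0.005 = 0.286; P(S=d | R=d) = 0.070/0.286 = 0.2448.
Difference = 0.036.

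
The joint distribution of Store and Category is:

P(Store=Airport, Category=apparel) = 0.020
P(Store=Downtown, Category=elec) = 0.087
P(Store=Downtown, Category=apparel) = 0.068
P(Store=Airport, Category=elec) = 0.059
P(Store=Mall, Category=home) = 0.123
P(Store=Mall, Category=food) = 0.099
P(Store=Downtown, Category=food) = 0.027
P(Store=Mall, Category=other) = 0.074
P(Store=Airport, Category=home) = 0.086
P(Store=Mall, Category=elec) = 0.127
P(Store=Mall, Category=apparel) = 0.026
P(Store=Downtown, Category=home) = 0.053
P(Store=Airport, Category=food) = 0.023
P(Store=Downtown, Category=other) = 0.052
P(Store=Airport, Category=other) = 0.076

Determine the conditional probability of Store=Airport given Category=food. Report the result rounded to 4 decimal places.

0.1544

P(Category=food) = 0.027 + 0.099 + 0.023 = 0.149.
P(Store=Airport | Category=food) = 0.023/0.149 = 0.1544.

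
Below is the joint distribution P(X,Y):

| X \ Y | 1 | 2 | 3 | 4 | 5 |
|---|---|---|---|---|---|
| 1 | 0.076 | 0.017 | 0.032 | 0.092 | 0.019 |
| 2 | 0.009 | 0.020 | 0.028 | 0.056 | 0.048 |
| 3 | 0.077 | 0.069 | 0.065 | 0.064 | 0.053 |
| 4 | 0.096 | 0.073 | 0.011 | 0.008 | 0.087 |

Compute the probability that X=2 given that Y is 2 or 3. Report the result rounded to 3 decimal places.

0.152

P(Y=2) = 0.017 + 0.020 + 0.069 + 0.073 = 0.179.
P(Y=3) = 0.032 + 0.028 + 0.065 + 0.011 = 0.136.
P(Y ∈ {2, 3}) = 0.179 + 0.136 = 0.315; P(X=2, Y ∈ {2, 3}) = 0.020 + 0.028 = 0.048.
P(X=2 | Y ∈ {2, 3}) = 0.048/0.315 = 0.152.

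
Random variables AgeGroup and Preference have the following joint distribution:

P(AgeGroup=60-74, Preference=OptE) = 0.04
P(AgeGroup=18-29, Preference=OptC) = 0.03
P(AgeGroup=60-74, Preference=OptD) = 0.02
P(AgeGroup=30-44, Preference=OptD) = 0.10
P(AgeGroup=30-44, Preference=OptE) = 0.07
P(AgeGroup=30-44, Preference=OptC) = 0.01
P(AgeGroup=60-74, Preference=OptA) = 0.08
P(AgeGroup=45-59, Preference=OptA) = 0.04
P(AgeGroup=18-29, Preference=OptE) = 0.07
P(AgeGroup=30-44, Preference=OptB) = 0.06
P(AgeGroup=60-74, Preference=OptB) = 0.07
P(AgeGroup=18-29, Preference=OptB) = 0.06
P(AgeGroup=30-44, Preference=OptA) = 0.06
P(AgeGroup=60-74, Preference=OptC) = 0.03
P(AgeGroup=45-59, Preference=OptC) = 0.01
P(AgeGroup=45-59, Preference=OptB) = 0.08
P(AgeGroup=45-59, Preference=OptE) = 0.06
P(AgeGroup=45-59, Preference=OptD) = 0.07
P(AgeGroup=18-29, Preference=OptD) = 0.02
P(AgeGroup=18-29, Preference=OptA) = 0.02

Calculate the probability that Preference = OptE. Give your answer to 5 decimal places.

P(Preference=OptE) = 0.07 + 0.07 + 0.06 + 0.04 = 0.24.

0.24000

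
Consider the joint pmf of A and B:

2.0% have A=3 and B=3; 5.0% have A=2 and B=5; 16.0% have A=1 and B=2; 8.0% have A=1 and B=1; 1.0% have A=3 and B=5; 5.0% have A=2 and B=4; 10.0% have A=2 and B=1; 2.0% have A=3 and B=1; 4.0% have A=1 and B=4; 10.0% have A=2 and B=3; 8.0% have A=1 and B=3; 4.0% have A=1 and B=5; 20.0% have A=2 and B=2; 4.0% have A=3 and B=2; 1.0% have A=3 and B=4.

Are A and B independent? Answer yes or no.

Every cell satisfies P(A,B) = P(A)·P(B). For instance P(A=2) = 0.500, P(B=4) = 0.100, and 0.500×0.100 = 0.050 matches the joint entry. So A and B are independent.

yes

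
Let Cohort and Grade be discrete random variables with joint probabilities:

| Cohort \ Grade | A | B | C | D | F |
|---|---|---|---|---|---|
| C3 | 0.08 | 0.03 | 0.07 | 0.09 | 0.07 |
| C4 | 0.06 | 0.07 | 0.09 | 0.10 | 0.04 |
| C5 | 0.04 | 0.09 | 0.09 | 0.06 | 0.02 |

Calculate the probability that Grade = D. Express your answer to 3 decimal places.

P(Grade=D) = 0.09 + 0.10 + 0.06 = 0.25.

0.250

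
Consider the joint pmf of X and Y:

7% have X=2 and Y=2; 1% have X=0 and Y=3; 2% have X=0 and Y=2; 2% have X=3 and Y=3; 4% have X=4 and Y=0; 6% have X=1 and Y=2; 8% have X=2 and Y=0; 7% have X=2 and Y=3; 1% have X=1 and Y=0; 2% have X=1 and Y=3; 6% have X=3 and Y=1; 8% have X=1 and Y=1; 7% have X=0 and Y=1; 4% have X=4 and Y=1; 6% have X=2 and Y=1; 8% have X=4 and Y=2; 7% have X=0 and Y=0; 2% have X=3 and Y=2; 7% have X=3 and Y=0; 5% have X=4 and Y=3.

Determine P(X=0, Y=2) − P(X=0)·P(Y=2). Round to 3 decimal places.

-0.023

P(X=0) = 0.07 + 0.07 + 0.02 + 0.01 = 0.17.
P(Y=2) = 0.02 + 0.06 + 0.07 + 0.02 + 0.08 = 0.25.
P(X=0, Y=2) − P(X=0)P(Y=2) = 0.02 − 0.17×0.25 = -0.023.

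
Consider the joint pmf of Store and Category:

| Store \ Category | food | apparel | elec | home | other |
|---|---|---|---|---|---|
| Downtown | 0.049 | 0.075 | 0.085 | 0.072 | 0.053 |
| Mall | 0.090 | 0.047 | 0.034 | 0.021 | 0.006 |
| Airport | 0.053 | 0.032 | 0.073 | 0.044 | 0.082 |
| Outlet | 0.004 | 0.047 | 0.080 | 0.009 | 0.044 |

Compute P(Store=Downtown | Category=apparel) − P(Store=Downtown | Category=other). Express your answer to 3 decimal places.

P(Category=apparel) = 0.075 + 0.047 + 0.032 + 0.047 = 0.201; P(Store=Downtown | Category=apparel) = 0.075/0.201 = 0.3731.
P(Category=other) = 0.053 + 0.006 + 0.082 + 0.044 = 0.185; P(Store=Downtown | Category=other) = 0.053/0.185 = 0.2865.
Difference = 0.087.

0.087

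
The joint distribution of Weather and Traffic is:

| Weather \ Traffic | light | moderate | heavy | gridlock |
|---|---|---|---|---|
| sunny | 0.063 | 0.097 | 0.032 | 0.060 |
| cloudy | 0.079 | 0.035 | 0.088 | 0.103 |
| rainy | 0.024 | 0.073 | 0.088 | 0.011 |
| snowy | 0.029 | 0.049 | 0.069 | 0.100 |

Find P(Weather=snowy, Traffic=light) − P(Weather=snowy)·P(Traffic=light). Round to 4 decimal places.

P(Weather=snowy) = 0.029 + 0.049 + 0.069 + 0.100 = 0.247.
P(Traffic=light) = 0.063 + 0.079 + 0.024 + 0.029 = 0.195.
P(Weather=snowy, Traffic=light) − P(Weather=snowy)P(Traffic=light) = 0.029 − 0.247×0.195 = -0.0192.

-0.0192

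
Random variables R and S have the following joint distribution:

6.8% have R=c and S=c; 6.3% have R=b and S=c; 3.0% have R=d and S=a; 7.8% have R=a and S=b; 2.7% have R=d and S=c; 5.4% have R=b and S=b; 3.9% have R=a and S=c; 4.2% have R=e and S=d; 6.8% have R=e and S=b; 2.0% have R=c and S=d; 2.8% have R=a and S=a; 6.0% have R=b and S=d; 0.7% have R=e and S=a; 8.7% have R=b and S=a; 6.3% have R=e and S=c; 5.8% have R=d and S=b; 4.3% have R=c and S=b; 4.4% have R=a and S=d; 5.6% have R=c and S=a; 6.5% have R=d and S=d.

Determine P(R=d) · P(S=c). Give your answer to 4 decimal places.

P(R=d) = 0.030 + 0.058 + 0.027 + 0.065 = 0.180.
P(S=c) = 0.039 + 0.063 + 0.068 + 0.027 + 0.063 = 0.260.
Product: 0.180 × 0.260 = 0.0468.

0.0468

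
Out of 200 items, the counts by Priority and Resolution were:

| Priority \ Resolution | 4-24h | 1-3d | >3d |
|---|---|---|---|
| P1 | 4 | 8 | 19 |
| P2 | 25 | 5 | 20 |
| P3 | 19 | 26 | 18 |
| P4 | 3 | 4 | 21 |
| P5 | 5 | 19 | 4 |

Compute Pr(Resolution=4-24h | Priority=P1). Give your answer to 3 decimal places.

0.129

Total with Priority=P1: 4 + 8 + 19 = 31.
P(Resolution=4-24h | Priority=P1) = 4/31 = 0.129.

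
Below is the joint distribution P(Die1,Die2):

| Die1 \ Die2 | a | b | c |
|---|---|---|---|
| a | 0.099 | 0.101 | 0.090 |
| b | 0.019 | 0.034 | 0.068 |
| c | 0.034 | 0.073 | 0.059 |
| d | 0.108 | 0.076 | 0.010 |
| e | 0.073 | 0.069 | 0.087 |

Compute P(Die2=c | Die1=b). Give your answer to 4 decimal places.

P(Die1=b) = 0.019 + 0.034 + 0.068 = 0.121.
P(Die2=c | Die1=b) = 0.068/0.121 = 0.5620.

0.5620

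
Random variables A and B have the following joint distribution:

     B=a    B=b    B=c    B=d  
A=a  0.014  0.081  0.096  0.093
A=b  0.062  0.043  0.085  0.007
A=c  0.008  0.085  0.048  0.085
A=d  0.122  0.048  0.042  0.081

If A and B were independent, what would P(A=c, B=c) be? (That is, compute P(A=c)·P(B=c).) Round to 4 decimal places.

0.0612

P(A=c) = 0.008 + 0.085 + 0.048 + 0.085 = 0.226.
P(B=c) = 0.096 + 0.085 + 0.048 + 0.042 = 0.271.
Product: 0.226 × 0.271 = 0.0612.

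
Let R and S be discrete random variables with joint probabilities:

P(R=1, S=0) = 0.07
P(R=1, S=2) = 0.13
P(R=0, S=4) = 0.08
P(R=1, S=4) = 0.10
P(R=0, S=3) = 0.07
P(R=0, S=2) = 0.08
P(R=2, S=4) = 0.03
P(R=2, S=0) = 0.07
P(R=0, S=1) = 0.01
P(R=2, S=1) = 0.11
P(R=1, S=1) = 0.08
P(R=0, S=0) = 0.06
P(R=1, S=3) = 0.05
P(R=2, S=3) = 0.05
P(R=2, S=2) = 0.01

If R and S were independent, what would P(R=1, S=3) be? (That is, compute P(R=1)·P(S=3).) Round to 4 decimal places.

P(R=1) = 0.07 + 0.08 + 0.13 + 0.05 + 0.10 = 0.43.
P(S=3) = 0.07 + 0.05 + 0.05 = 0.17.
Product: 0.43 × 0.17 = 0.0731.

0.0731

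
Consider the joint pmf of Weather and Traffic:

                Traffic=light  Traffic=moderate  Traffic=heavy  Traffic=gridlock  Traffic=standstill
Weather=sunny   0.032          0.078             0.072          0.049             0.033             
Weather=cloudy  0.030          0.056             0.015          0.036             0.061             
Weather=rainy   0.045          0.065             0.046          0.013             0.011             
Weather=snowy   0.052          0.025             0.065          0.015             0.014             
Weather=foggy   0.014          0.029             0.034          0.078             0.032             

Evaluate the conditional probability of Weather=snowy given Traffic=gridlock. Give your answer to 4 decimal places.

P(Traffic=gridlock) = 0.049 + 0.036 + 0.013 + 0.015 + 0.078 = 0.191.
P(Weather=snowy | Traffic=gridlock) = 0.015/0.191 = 0.0785.

0.0785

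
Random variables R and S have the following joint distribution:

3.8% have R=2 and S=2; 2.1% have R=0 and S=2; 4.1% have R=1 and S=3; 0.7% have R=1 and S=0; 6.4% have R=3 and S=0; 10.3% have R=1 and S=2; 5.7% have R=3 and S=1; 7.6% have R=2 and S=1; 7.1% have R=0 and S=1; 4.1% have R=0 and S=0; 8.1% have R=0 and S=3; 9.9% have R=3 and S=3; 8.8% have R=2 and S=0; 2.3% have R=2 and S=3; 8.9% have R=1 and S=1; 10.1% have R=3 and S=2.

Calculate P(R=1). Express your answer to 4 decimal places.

0.2400

P(R=1) = 0.007 + 0.089 + 0.103 + 0.041 = 0.240.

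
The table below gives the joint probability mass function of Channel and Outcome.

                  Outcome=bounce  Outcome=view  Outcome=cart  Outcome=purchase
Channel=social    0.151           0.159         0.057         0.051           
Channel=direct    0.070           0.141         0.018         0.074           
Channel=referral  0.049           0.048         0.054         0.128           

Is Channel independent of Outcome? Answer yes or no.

no

P(Channel=referral) = 0.279 and P(Outcome=purchase) = 0.253, so their product is 0.07059, but P(Channel=referral, Outcome=purchase) = 0.128. Since these differ, Channel and Outcome are not independent.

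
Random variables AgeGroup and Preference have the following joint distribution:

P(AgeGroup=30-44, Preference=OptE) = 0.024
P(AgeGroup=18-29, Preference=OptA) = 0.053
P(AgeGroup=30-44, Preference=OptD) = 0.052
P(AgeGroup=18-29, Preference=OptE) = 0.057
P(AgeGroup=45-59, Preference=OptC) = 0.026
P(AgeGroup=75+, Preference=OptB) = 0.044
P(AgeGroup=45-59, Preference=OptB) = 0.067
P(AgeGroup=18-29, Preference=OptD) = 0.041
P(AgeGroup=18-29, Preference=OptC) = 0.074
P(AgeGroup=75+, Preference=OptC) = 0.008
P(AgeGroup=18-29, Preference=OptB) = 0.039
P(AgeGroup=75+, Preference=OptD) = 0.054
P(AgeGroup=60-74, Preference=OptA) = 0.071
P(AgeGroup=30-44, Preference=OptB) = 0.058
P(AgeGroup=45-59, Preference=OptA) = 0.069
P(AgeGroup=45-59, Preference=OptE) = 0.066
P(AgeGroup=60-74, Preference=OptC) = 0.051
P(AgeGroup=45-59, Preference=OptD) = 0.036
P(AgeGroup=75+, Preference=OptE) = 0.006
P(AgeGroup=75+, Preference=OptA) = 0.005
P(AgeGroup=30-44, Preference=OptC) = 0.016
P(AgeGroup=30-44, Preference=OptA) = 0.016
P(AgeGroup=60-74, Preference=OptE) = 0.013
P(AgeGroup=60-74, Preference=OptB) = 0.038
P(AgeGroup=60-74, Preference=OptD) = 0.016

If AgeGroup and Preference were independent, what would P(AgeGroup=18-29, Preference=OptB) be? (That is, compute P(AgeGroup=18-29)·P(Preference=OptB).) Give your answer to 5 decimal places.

P(AgeGroup=18-29) = 0.053 + 0.039 + 0.074 + 0.041 + 0.057 = 0.264.
P(Preference=OptB) = 0.039 + 0.058 + 0.067 + 0.038 + 0.044 = 0.246.
Product: 0.264 × 0.246 = 0.06494.

0.06494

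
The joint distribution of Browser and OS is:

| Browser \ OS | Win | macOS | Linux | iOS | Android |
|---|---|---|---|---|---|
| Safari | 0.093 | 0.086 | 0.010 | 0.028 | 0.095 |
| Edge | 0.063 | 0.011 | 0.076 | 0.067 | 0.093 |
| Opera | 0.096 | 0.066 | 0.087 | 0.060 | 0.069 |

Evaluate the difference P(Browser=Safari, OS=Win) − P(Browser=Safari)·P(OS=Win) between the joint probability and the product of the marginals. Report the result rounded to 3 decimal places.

0.014

P(Browser=Safari) = 0.093 + 0.086 + 0.010 + 0.028 + 0.095 = 0.312.
P(OS=Win) = 0.093 + 0.063 + 0.096 = 0.252.
P(Browser=Safari, OS=Win) − P(Browser=Safari)P(OS=Win) = 0.093 − 0.312×0.252 = 0.014.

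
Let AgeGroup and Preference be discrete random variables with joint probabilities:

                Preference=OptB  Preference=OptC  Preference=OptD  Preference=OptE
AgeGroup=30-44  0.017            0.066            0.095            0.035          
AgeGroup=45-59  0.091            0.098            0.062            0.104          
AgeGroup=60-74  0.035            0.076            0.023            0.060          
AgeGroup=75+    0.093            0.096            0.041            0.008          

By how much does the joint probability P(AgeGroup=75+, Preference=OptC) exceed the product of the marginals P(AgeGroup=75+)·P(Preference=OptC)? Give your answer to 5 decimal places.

0.01603

P(AgeGroup=75+) = 0.093 + 0.096 + 0.041 + 0.008 = 0.238.
P(Preference=OptC) = 0.066 + 0.098 + 0.076 + 0.096 = 0.336.
P(AgeGroup=75+, Preference=OptC) − P(AgeGroup=75+)P(Preference=OptC) = 0.096 − 0.238×0.336 = 0.01603.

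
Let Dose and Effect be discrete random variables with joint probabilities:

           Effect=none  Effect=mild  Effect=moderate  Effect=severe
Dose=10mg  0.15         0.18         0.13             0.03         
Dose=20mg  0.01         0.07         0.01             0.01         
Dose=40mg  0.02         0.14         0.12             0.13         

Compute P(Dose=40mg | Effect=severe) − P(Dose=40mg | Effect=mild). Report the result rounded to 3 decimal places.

P(Effect=severe) = 0.03 + 0.01 + 0.13 = 0.17; P(Dose=40mg | Effect=severe) = 0.13/0.17 = 0.7647.
P(Effect=mild) = 0.18 + 0.07 + 0.14 = 0.39; P(Dose=40mg | Effect=mild) = 0.14/0.39 = 0.3590.
Difference = 0.406.

0.406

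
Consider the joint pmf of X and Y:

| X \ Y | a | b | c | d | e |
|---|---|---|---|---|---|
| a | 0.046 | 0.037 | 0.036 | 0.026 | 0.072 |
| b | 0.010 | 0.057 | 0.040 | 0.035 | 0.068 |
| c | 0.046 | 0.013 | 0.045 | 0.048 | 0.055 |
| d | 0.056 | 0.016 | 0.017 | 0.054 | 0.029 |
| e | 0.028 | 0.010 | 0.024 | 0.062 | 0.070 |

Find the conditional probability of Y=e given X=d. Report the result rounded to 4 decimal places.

P(X=d) = 0.056 + 0.016 + 0.017 + 0.054 + 0.029 = 0.172.
P(Y=e | X=d) = 0.029/0.172 = 0.1686.

0.1686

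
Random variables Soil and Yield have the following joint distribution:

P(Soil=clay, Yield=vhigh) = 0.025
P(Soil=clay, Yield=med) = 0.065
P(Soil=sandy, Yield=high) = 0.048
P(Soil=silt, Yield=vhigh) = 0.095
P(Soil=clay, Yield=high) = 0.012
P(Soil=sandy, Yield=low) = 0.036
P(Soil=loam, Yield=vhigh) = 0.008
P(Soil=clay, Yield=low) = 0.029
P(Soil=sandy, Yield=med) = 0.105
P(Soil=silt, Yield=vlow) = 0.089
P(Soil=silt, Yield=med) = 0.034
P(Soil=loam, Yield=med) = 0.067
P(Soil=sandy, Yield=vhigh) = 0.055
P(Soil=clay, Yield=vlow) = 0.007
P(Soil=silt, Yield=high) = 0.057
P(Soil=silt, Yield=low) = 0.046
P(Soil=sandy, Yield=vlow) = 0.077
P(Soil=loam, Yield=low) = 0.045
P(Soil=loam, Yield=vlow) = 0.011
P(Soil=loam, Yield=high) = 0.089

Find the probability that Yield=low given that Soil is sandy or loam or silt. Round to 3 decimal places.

0.147

P(Soil=sandy) = 0.077 + 0.036 + 0.105 + 0.048 + 0.055 = 0.321.
P(Soil=loam) = 0.011 + 0.045 + 0.067 + 0.089 + 0.008 = 0.220.
P(Soil=silt) = 0.089 + 0.046 + 0.034 + 0.057 + 0.095 = 0.321.
P(Soil ∈ {sandy, loam, silt}) = 0.321 + 0.220 + 0.321 = 0.862; P(Yield=low, Soil ∈ {sandy, loam, silt}) = 0.036 + 0.045 + 0.046 = 0.127.
P(Yield=low | Soil ∈ {sandy, loam, silt}) = 0.127/0.862 = 0.147.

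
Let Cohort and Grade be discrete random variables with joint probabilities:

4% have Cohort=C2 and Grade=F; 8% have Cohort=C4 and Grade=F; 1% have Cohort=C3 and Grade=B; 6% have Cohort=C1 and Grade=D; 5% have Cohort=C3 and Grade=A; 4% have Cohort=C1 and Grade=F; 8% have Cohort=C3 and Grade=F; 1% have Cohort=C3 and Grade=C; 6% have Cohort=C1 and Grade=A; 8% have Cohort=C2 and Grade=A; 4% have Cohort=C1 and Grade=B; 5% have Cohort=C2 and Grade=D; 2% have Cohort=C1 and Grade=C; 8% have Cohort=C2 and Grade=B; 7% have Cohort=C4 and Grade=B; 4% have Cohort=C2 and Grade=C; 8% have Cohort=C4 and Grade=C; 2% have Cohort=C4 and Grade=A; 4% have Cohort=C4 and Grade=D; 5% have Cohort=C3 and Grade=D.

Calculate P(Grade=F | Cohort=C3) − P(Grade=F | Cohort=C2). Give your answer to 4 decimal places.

0.2621

P(Cohort=C3) = 0.05 + 0.01 + 0.01 + 0.05 + 0.08 = 0.20; P(Grade=F | Cohort=C3) = 0.08/0.20 = 0.40000.
P(Cohort=C2) = 0.08 + 0.08 + 0.04 + 0.05 + 0.04 = 0.29; P(Grade=F | Cohort=C2) = 0.04/0.29 = 0.13793.
Difference = 0.2621.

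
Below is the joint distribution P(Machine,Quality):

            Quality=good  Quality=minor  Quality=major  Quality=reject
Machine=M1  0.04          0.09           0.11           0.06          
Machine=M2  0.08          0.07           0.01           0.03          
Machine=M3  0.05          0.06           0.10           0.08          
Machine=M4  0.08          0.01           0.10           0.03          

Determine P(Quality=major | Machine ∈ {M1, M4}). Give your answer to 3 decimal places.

0.404

P(Machine=M1) = 0.04 + 0.09 + 0.11 + 0.06 = 0.30.
P(Machine=M4) = 0.08 + 0.01 + 0.10 + 0.03 = 0.22.
P(Machine ∈ {M1, M4}) = 0.30 + 0.22 = 0.52; P(Quality=major, Machine ∈ {M1, M4}) = 0.11 + 0.10 = 0.21.
P(Quality=major | Machine ∈ {M1, M4}) = 0.21/0.52 = 0.404.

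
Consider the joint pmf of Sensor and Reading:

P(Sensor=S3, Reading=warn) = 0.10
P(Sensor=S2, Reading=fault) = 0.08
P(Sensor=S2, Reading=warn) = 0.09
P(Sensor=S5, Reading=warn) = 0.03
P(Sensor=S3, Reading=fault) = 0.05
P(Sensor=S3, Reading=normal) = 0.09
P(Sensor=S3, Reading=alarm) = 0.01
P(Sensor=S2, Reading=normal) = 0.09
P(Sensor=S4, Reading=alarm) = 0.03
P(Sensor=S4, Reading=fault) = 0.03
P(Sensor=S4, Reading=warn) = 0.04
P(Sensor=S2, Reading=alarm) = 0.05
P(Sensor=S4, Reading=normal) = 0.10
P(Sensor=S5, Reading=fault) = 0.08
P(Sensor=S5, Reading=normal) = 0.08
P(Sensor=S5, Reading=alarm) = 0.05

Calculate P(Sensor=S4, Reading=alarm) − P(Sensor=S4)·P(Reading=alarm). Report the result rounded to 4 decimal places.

P(Sensor=S4) = 0.10 + 0.04 + 0.03 + 0.03 = 0.20.
P(Reading=alarm) = 0.05 + 0.01 + 0.03 + 0.05 = 0.14.
P(Sensor=S4, Reading=alarm) − P(Sensor=S4)P(Reading=alarm) = 0.03 − 0.20×0.14 = 0.0020.

0.0020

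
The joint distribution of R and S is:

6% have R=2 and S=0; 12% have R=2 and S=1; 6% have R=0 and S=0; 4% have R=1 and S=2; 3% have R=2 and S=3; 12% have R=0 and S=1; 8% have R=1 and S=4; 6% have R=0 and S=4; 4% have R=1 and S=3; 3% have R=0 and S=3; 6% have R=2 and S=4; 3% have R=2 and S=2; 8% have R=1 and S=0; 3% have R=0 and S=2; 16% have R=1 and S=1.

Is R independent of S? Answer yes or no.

yes

Every cell satisfies P(R,S) = P(R)·P(S). For instance P(R=2) = 0.30, P(S=2) = 0.10, and 0.30×0.10 = 0.03 matches the joint entry. So R and S are independent.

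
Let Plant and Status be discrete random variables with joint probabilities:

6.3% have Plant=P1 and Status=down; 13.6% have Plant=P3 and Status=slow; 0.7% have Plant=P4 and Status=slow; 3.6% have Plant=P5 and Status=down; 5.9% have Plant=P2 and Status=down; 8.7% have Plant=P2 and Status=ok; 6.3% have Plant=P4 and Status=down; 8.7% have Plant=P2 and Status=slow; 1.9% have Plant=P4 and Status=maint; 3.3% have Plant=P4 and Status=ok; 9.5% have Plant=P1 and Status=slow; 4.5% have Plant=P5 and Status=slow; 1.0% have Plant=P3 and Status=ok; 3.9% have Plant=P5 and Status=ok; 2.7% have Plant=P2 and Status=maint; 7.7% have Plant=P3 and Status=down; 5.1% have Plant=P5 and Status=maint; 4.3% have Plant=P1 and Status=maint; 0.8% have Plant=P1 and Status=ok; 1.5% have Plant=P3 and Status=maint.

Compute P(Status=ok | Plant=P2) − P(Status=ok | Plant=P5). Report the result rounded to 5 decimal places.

P(Plant=P2) = 0.087 + 0.087 + 0.059 + 0.027 = 0.260; P(Status=ok | Plant=P2) = 0.087/0.260 = 0.334615.
P(Plant=P5) = 0.039 + 0.045 + 0.036 + 0.051 = 0.171; P(Status=ok | Plant=P5) = 0.039/0.171 = 0.228070.
Difference = 0.10655.

0.10655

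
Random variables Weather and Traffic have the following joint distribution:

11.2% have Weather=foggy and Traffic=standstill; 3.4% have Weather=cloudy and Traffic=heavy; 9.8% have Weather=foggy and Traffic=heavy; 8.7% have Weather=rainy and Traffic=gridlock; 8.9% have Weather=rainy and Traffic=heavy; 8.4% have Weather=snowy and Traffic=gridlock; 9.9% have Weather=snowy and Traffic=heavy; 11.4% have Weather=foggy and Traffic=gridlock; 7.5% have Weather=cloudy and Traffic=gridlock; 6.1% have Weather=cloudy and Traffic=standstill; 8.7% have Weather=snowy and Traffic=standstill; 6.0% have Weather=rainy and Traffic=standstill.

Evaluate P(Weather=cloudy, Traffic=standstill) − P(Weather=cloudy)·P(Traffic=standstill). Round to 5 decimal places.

P(Weather=cloudy) = 0.034 + 0.075 + 0.061 = 0.170.
P(Traffic=standstill) = 0.061 + 0.060 + 0.087 + 0.112 = 0.320.
P(Weather=cloudy, Traffic=standstill) − P(Weather=cloudy)P(Traffic=standstill) = 0.061 − 0.170×0.320 = 0.00660.

0.00660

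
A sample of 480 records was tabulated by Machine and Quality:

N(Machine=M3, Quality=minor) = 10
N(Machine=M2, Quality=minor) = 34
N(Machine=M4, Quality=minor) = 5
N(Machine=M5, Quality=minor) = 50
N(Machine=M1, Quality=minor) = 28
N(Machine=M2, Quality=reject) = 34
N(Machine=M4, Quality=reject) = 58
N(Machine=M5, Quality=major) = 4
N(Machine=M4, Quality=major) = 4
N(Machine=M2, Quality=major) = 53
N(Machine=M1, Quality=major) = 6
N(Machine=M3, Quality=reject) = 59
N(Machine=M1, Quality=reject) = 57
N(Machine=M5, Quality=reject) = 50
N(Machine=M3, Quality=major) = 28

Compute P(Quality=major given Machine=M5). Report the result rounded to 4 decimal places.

0.0385

Total with Machine=M5: 50 + 4 + 50 = 104.
P(Quality=major | Machine=M5) = 4/104 = 0.0385.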